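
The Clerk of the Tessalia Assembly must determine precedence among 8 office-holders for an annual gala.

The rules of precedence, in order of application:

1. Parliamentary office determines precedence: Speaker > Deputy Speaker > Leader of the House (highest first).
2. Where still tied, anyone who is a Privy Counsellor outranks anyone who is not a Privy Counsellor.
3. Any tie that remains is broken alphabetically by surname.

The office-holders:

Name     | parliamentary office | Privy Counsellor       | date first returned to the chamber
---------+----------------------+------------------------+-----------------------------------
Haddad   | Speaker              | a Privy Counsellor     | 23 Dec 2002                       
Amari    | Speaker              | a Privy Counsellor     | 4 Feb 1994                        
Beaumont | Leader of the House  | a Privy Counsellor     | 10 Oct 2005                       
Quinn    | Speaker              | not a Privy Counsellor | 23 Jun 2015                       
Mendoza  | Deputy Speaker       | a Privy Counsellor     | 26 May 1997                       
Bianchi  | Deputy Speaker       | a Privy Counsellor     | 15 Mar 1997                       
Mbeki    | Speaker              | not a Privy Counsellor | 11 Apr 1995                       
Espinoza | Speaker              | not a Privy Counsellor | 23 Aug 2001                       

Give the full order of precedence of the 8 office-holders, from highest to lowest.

By parliamentary office: Amari, Haddad, Espinoza, Mbeki and Quinn (Speaker); then Bianchi and Mendoza (Deputy Speaker); then Beaumont (Leader of the House).
Among Amari, Haddad, Espinoza, Mbeki and Quinn, a Privy Counsellor before not a Privy Counsellor: Amari and Haddad (a Privy Counsellor) before Espinoza, Mbeki and Quinn (not a Privy Counsellor).
Among Amari and Haddad, alphabetically by surname: Amari before Haddad.
Among Espinoza, Mbeki and Quinn, alphabetically by surname: Espinoza before Mbeki before Quinn.
Bianchi and Mendoza are each a Privy Counsellor, so the next rule applies.
Among Bianchi and Mendoza, alphabetically by surname: Bianchi before Mendoza.
Full order: Amari, Haddad, Espinoza, Mbeki, Quinn, Bianchi, Mendoza, Beaumont.

Amari, Haddad, Espinoza, Mbeki, Quinn, Bianchi, Mendoza, Beaumont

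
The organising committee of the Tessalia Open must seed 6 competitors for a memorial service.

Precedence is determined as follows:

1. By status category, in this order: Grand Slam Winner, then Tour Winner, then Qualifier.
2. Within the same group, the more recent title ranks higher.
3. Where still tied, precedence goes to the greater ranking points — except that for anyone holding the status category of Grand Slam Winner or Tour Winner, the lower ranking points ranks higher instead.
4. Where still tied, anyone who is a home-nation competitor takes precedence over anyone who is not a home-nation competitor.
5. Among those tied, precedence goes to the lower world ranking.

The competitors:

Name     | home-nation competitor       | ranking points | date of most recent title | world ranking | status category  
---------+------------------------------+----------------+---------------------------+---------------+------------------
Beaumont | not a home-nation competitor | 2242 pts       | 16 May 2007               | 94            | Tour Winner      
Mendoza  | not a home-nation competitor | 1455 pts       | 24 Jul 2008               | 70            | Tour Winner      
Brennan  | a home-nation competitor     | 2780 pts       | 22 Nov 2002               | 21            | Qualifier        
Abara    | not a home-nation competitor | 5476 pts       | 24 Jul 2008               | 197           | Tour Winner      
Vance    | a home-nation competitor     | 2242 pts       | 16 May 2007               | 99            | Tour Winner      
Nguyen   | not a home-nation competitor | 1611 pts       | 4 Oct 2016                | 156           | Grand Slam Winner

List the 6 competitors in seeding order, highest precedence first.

Nguyen, Mendoza, Abara, Vance, Beaumont, Brennan

By status category: Nguyen (Grand Slam Winner); then Mendoza, Abara, Vance and Beaumont (Tour Winner); then Brennan (Qualifier).
Among Mendoza, Abara, Vance and Beaumont, by date of most recent title (later first): Mendoza and Abara (24 Jul 2008) before Vance and Beaumont (16 May 2007).
Among Mendoza and Abara, by ranking points (lower first) (reversed rule for this group): Mendoza (1455 pts) before Abara (5476 pts).
Vance and Beaumont both have ranking points 2242 pts, so the next rule applies.
Among Vance and Beaumont, a home-nation competitor before not a home-nation competitor: Vance (a home-nation competitor) before Beaumont (not a home-nation competitor).
Full order: Nguyen, Mendoza, Abara, Vance, Beaumont, Brennan.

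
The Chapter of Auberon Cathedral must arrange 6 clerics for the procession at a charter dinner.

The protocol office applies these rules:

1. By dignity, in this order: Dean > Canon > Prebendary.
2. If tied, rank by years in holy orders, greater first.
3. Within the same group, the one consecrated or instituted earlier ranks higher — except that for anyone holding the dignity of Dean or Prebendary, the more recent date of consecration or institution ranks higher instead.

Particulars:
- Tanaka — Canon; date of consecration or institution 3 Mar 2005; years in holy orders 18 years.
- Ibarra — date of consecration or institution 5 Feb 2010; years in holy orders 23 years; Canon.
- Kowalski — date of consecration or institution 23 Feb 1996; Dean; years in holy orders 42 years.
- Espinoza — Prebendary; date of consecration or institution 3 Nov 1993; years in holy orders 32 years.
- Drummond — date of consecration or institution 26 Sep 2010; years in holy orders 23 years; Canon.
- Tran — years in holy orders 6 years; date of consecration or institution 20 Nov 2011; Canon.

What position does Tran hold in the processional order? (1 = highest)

5

By dignity: Kowalski (Dean); then Ibarra, Drummond, Tanaka and Tran (Canon); then Espinoza (Prebendary).
Among Ibarra, Drummond, Tanaka and Tran, by years in holy orders (higher first): Ibarra and Drummond (23 years) before Tanaka (18 years) before Tran (6 years).
Among Ibarra and Drummond, by date of consecration or institution (earlier first): Ibarra (5 Feb 2010) before Drummond (26 Sep 2010).
Order: Kowalski, Ibarra, Drummond, Tanaka, Tran, Espinoza. So position 5.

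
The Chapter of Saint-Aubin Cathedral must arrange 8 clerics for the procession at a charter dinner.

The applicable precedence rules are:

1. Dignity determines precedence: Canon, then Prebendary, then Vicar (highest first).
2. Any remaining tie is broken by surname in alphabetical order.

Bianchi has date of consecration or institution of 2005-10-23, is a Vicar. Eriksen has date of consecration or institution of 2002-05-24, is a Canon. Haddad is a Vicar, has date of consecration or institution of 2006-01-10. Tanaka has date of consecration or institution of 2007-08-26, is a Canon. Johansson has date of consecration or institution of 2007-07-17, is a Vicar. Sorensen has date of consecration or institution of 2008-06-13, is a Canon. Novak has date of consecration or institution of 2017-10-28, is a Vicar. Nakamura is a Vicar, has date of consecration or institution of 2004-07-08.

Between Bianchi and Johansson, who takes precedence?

By dignity: Eriksen, Sorensen and Tanaka (Canon); then Bianchi, Haddad, Johansson, Nakamura and Novak (Vicar).
Among Eriksen, Sorensen and Tanaka, alphabetically by surname: Eriksen before Sorensen before Tanaka.
Among Bianchi, Haddad, Johansson, Nakamura and Novak, alphabetically by surname: Bianchi before Haddad before Johansson before Nakamura before Novak.
So Bianchi takes precedence.

Bianchi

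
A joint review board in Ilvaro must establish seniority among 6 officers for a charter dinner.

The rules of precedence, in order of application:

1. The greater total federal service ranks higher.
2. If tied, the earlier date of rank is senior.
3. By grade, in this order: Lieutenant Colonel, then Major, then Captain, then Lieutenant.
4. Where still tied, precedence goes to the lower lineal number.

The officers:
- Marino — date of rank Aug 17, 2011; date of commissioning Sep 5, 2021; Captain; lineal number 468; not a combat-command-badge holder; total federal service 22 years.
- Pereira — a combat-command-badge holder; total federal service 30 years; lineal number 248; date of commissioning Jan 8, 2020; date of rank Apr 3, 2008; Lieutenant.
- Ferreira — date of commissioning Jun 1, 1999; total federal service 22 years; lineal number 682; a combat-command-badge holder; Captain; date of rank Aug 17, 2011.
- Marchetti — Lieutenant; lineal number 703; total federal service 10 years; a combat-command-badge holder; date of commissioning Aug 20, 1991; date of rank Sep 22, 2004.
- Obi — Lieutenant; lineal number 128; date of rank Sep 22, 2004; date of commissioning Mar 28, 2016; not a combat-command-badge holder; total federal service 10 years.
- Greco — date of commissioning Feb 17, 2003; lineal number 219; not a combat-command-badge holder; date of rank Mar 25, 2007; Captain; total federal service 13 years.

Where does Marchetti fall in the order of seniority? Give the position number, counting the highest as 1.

6

By total federal service (higher first): Pereira (30 years); then Marino and Ferreira (both 22 years); then Greco (13 years); then Obi and Marchetti (both 10 years).
Marino and Ferreira both have date of rank Aug 17, 2011, so the next rule applies.
Marino and Ferreira are each Captain, so the next rule applies.
Among Marino and Ferreira, by lineal number (lower first): Marino (468) before Ferreira (682).
Obi and Marchetti both have date of rank Sep 22, 2004, so the next rule applies.
Obi and Marchetti are each Lieutenant, so the next rule applies.
Among Obi and Marchetti, by lineal number (lower first): Obi (128) before Marchetti (703).
Order: Pereira, Marino, Ferreira, Greco, Obi, Marchetti. So position 6.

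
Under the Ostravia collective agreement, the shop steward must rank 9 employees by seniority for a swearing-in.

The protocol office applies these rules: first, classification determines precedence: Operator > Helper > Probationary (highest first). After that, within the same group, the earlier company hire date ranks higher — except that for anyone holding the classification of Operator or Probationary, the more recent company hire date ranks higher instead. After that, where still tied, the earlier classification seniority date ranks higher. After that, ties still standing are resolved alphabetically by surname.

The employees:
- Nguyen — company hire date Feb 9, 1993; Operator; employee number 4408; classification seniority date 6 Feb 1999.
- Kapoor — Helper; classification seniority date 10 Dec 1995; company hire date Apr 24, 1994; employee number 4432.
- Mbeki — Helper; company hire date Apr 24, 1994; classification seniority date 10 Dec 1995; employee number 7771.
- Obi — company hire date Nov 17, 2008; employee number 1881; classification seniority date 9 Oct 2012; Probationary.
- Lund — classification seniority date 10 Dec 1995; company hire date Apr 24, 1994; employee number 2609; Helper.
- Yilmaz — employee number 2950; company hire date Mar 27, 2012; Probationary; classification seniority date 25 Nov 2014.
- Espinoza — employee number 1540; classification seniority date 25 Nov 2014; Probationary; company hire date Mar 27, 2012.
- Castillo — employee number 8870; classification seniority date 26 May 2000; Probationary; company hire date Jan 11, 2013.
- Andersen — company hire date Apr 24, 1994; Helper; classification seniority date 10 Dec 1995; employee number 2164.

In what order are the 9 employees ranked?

Nguyen, Andersen, Kapoor, Lund, Mbeki, Castillo, Espinoza, Yilmaz, Obi

By classification: Nguyen (Operator); then Andersen, Kapoor, Lund and Mbeki (Helper); then Castillo, Espinoza, Yilmaz and Obi (Probationary).
Andersen, Kapoor, Lund and Mbeki all have company hire date Apr 24, 1994, so the next rule applies.
Andersen, Kapoor, Lund and Mbeki all have classification seniority date 10 Dec 1995, so the next rule applies.
Among Andersen, Kapoor, Lund and Mbeki, alphabetically by surname: Andersen before Kapoor before Lund before Mbeki.
Among Castillo, Espinoza, Yilmaz and Obi, by company hire date (later first) (reversed rule for this group): Castillo (Jan 11, 2013) before Espinoza and Yilmaz (Mar 27, 2012) before Obi (Nov 17, 2008).
Espinoza and Yilmaz both have classification seniority date 25 Nov 2014, so the next rule applies.
Among Espinoza and Yilmaz, alphabetically by surname: Espinoza before Yilmaz.
Full order: Nguyen, Andersen, Kapoor, Lund, Mbeki, Castillo, Espinoza, Yilmaz, Obi.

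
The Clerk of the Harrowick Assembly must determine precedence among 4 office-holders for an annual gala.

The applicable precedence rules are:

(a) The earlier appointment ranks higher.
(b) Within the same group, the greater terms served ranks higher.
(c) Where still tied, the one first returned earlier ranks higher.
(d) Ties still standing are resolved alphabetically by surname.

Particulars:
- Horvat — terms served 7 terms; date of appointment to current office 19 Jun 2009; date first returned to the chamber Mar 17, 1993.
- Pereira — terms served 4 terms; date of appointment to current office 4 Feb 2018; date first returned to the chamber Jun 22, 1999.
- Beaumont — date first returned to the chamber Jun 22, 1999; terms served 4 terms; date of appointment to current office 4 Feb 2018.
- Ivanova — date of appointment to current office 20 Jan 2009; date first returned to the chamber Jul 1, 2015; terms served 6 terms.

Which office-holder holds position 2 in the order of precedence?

Horvat

By date of appointment to current office (earlier first): Ivanova (20 Jan 2009); then Horvat (19 Jun 2009); then Beaumont and Pereira (both 4 Feb 2018).
Beaumont and Pereira both have terms served 4 terms, so the next rule applies.
Beaumont and Pereira both have date first returned to the chamber Jun 22, 1999, so the next rule applies.
Among Beaumont and Pereira, alphabetically by surname: Beaumont before Pereira.
Order: Ivanova, Horvat, Beaumont, Pereira.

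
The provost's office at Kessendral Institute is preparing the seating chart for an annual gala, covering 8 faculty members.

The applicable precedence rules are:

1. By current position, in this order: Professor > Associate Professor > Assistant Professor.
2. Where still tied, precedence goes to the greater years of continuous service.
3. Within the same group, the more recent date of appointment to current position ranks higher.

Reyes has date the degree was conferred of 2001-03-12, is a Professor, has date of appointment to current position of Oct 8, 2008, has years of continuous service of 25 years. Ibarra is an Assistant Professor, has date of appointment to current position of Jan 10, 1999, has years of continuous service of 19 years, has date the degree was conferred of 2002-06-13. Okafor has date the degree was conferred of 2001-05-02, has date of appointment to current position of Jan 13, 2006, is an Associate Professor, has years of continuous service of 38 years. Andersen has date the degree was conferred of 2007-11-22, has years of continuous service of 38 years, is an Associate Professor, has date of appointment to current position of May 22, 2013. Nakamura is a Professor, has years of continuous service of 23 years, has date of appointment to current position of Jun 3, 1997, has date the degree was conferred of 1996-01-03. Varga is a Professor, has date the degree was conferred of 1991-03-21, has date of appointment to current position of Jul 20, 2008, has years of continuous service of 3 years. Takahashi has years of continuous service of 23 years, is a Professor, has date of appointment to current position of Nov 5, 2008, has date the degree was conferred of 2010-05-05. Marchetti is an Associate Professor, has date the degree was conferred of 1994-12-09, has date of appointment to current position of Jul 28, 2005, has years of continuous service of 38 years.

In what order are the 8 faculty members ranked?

By current position: Reyes, Takahashi, Nakamura and Varga (Professor); then Andersen, Okafor and Marchetti (Associate Professor); then Ibarra (Assistant Professor).
Among Reyes, Takahashi, Nakamura and Varga, by years of continuous service (higher first): Reyes (25 years) before Takahashi and Nakamura (23 years) before Varga (3 years).
Among Takahashi and Nakamura, by date of appointment to current position (later first): Takahashi (Nov 5, 2008) before Nakamura (Jun 3, 1997).
Andersen, Okafor and Marchetti all have years of continuous service 38 years, so the next rule applies.
Among Andersen, Okafor and Marchetti, by date of appointment to current position (later first): Andersen (May 22, 2013) before Okafor (Jan 13, 2006) before Marchetti (Jul 28, 2005).
Full order: Reyes, Takahashi, Nakamura, Varga, Andersen, Okafor, Marchetti, Ibarra.

Reyes, Takahashi, Nakamura, Varga, Andersen, Okafor, Marchetti, Ibarra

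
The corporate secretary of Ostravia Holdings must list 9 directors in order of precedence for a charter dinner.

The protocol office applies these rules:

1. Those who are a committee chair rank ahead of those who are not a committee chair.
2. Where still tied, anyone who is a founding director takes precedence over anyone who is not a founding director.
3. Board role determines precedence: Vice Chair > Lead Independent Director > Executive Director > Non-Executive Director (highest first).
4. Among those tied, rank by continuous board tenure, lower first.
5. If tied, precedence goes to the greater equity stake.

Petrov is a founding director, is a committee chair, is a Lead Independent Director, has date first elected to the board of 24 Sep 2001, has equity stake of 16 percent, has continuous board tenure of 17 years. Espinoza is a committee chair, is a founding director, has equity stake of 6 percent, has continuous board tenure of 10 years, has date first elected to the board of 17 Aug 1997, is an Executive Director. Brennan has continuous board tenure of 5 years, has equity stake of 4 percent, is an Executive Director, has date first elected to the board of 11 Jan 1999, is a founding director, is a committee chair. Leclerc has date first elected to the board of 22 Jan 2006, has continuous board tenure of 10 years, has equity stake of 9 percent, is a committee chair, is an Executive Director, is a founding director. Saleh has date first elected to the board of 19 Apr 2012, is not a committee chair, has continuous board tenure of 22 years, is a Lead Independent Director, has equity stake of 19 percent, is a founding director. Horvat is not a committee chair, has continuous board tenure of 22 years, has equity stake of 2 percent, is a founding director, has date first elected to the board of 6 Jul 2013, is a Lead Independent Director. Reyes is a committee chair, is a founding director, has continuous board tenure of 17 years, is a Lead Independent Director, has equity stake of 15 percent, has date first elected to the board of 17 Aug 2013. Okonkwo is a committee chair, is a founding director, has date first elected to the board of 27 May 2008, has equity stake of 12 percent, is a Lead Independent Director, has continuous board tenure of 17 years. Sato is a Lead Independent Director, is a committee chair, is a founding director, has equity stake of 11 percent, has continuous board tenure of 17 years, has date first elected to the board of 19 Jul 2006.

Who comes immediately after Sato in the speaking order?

Brennan

By the first rule: Petrov, Reyes, Okonkwo, Sato, Brennan, Leclerc and Espinoza (each a committee chair); then Saleh and Horvat (both not a committee chair).
Petrov, Reyes, Okonkwo, Sato, Brennan, Leclerc and Espinoza are each a founding director, so the next rule applies.
Among Petrov, Reyes, Okonkwo, Sato, Brennan, Leclerc and Espinoza, by board role: Petrov, Reyes, Okonkwo and Sato (Lead Independent Director) before Brennan, Leclerc and Espinoza (Executive Director).
Petrov, Reyes, Okonkwo and Sato all have continuous board tenure 17 years, so the next rule applies.
Among Petrov, Reyes, Okonkwo and Sato, by equity stake (higher first): Petrov (16 percent) before Reyes (15 percent) before Okonkwo (12 percent) before Sato (11 percent).
Among Brennan, Leclerc and Espinoza, by continuous board tenure (lower first): Brennan (5 years) before Leclerc and Espinoza (10 years).
Among Leclerc and Espinoza, by equity stake (higher first): Leclerc (9 percent) before Espinoza (6 percent).
Saleh and Horvat are each a founding director, so the next rule applies.
Saleh and Horvat are each Lead Independent Director, so the next rule applies.
Saleh and Horvat both have continuous board tenure 22 years, so the next rule applies.
Among Saleh and Horvat, by equity stake (higher first): Saleh (19 percent) before Horvat (2 percent).
Order: Petrov, Reyes, Okonkwo, Sato, Brennan, Leclerc, Espinoza, Saleh, Horvat.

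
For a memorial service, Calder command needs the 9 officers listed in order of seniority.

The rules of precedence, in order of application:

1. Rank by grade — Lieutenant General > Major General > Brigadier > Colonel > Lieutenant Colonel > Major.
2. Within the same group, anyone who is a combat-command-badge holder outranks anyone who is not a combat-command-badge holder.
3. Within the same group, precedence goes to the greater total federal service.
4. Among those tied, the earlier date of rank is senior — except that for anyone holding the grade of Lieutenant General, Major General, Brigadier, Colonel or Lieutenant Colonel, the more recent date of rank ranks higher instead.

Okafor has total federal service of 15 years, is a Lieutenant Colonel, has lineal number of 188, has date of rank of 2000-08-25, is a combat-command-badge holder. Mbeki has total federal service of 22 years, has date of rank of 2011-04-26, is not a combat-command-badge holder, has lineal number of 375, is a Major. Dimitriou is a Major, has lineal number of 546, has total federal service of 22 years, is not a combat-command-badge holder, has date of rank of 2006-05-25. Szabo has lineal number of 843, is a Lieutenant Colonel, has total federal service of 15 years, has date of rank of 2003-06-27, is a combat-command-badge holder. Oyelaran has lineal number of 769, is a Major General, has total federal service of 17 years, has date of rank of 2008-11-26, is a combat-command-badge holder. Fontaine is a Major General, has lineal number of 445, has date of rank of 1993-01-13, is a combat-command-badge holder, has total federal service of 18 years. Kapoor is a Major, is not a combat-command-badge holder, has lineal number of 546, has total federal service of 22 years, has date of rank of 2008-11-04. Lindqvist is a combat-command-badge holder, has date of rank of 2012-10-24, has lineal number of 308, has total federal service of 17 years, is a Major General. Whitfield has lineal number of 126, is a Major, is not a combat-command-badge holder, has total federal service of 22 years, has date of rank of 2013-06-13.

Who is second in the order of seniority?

Lindqvist

By grade: Fontaine, Lindqvist and Oyelaran (Major General); then Szabo and Okafor (Lieutenant Colonel); then Dimitriou, Kapoor, Mbeki and Whitfield (Major).
Fontaine, Lindqvist and Oyelaran are each a combat-command-badge holder, so the next rule applies.
Among Fontaine, Lindqvist and Oyelaran, by total federal service (higher first): Fontaine (18 years) before Lindqvist and Oyelaran (17 years).
Among Lindqvist and Oyelaran, by date of rank (later first) (reversed rule for this group): Lindqvist (2012-10-24) before Oyelaran (2008-11-26).
Szabo and Okafor are each a combat-command-badge holder, so the next rule applies.
Szabo and Okafor both have total federal service 15 years, so the next rule applies.
Among Szabo and Okafor, by date of rank (later first) (reversed rule for this group): Szabo (2003-06-27) before Okafor (2000-08-25).
Dimitriou, Kapoor, Mbeki and Whitfield are each not a combat-command-badge holder, so the next rule applies.
Dimitriou, Kapoor, Mbeki and Whitfield all have total federal service 22 years, so the next rule applies.
Among Dimitriou, Kapoor, Mbeki and Whitfield, by date of rank (earlier first): Dimitriou (2006-05-25) before Kapoor (2008-11-04) before Mbeki (2011-04-26) before Whitfield (2013-06-13).
Order: Fontaine, Lindqvist, Oyelaran, Szabo, Okafor, Dimitriou, Kapoor, Mbeki, Whitfield.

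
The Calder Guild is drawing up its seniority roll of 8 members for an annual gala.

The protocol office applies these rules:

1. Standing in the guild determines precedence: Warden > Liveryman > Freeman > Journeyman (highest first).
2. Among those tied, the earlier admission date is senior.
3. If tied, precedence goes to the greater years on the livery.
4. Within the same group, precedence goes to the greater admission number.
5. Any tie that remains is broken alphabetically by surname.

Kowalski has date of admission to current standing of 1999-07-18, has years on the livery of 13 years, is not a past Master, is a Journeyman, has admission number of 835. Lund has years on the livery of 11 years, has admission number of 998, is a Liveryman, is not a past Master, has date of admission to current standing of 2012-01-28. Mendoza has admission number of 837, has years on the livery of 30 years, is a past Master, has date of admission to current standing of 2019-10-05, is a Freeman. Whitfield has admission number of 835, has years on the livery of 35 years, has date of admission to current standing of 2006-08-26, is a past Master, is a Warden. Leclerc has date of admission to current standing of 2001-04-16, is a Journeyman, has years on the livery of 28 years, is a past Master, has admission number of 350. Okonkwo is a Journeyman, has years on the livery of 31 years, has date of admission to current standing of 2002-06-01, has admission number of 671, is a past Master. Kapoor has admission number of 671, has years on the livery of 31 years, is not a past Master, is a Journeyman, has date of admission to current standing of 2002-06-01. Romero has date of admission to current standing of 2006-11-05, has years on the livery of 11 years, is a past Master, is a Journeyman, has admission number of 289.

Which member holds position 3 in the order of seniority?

Mendoza

By standing in the guild: Whitfield (Warden); then Lund (Liveryman); then Mendoza (Freeman); then Kowalski, Leclerc, Kapoor, Okonkwo and Romero (Journeyman).
Among Kowalski, Leclerc, Kapoor, Okonkwo and Romero, by date of admission to current standing (earlier first): Kowalski (1999-07-18) before Leclerc (2001-04-16) before Kapoor and Okonkwo (2002-06-01) before Romero (2006-11-05).
Kapoor and Okonkwo both have years on the livery 31 years, so the next rule applies.
Kapoor and Okonkwo both have admission number 671, so the next rule applies.
Among Kapoor and Okonkwo, alphabetically by surname: Kapoor before Okonkwo.
Order: Whitfield, Lund, Mendoza, Kowalski, Leclerc, Kapoor, Okonkwo, Romero.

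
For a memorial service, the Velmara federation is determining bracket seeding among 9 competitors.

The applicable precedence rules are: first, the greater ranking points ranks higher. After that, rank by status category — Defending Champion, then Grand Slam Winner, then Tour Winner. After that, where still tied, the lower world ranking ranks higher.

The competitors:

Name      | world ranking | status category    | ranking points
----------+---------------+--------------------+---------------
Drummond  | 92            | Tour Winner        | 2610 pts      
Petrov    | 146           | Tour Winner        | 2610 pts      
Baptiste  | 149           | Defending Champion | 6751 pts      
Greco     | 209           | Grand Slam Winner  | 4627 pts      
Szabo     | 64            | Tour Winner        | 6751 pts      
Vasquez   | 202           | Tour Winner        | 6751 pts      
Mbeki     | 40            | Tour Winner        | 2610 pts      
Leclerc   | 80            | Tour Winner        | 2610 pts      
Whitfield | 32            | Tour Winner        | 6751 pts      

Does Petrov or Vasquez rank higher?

Vasquez

By ranking points (higher first): Baptiste, Whitfield, Szabo and Vasquez (each 6751 pts); then Greco (4627 pts); then Mbeki, Leclerc, Drummond and Petrov (each 2610 pts).
Among Baptiste, Whitfield, Szabo and Vasquez, by status category: Baptiste (Defending Champion) before Whitfield, Szabo and Vasquez (Tour Winner).
Among Whitfield, Szabo and Vasquez, by world ranking (lower first): Whitfield (32) before Szabo (64) before Vasquez (202).
Mbeki, Leclerc, Drummond and Petrov are each Tour Winner, so the next rule applies.
Among Mbeki, Leclerc, Drummond and Petrov, by world ranking (lower first): Mbeki (40) before Leclerc (80) before Drummond (92) before Petrov (146).
So Vasquez takes precedence.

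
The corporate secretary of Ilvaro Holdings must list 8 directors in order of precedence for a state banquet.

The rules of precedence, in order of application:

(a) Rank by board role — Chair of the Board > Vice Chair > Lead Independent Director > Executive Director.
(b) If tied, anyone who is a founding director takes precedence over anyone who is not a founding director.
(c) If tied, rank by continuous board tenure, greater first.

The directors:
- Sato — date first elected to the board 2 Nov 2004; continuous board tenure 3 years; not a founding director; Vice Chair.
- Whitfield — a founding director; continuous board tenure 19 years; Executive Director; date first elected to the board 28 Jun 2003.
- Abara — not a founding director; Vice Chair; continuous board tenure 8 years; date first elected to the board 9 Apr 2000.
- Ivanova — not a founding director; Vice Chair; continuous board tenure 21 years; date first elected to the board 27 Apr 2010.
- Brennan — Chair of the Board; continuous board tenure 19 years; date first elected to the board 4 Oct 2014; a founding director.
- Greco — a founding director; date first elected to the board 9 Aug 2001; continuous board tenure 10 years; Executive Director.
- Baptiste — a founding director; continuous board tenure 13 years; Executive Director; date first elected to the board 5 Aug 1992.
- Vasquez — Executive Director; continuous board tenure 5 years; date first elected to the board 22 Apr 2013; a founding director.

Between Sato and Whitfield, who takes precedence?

Sato

By board role: Brennan (Chair of the Board); then Ivanova, Abara and Sato (Vice Chair); then Whitfield, Baptiste, Greco and Vasquez (Executive Director).
Ivanova, Abara and Sato are each not a founding director, so the next rule applies.
Among Ivanova, Abara and Sato, by continuous board tenure (higher first): Ivanova (21 years) before Abara (8 years) before Sato (3 years).
Whitfield, Baptiste, Greco and Vasquez are each a founding director, so the next rule applies.
Among Whitfield, Baptiste, Greco and Vasquez, by continuous board tenure (higher first): Whitfield (19 years) before Baptiste (13 years) before Greco (10 years) before Vasquez (5 years).
So Sato takes precedence.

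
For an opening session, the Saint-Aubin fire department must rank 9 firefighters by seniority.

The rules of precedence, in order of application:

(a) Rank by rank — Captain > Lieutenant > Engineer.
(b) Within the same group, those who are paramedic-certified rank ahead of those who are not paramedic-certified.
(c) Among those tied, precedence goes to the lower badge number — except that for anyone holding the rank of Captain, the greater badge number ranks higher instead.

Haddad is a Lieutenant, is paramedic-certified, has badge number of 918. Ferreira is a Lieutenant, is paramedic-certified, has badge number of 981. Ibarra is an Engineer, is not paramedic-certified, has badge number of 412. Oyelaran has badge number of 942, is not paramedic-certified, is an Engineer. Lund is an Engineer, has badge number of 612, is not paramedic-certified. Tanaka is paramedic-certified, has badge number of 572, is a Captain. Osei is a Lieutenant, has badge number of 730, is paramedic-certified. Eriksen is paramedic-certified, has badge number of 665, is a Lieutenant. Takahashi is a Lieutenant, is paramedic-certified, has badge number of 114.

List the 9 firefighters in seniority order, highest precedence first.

Tanaka, Takahashi, Eriksen, Osei, Haddad, Ferreira, Ibarra, Lund, Oyelaran

By rank: Tanaka (Captain); then Takahashi, Eriksen, Osei, Haddad and Ferreira (Lieutenant); then Ibarra, Lund and Oyelaran (Engineer).
Takahashi, Eriksen, Osei, Haddad and Ferreira are each paramedic-certified, so the next rule applies.
Among Takahashi, Eriksen, Osei, Haddad and Ferreira, by badge number (lower first): Takahashi (114) before Eriksen (665) before Osei (730) before Haddad (918) before Ferreira (981).
Ibarra, Lund and Oyelaran are each not paramedic-certified, so the next rule applies.
Among Ibarra, Lund and Oyelaran, by badge number (lower first): Ibarra (412) before Lund (612) before Oyelaran (942).
Full order: Tanaka, Takahashi, Eriksen, Osei, Haddad, Ferreira, Ibarra, Lund, Oyelaran.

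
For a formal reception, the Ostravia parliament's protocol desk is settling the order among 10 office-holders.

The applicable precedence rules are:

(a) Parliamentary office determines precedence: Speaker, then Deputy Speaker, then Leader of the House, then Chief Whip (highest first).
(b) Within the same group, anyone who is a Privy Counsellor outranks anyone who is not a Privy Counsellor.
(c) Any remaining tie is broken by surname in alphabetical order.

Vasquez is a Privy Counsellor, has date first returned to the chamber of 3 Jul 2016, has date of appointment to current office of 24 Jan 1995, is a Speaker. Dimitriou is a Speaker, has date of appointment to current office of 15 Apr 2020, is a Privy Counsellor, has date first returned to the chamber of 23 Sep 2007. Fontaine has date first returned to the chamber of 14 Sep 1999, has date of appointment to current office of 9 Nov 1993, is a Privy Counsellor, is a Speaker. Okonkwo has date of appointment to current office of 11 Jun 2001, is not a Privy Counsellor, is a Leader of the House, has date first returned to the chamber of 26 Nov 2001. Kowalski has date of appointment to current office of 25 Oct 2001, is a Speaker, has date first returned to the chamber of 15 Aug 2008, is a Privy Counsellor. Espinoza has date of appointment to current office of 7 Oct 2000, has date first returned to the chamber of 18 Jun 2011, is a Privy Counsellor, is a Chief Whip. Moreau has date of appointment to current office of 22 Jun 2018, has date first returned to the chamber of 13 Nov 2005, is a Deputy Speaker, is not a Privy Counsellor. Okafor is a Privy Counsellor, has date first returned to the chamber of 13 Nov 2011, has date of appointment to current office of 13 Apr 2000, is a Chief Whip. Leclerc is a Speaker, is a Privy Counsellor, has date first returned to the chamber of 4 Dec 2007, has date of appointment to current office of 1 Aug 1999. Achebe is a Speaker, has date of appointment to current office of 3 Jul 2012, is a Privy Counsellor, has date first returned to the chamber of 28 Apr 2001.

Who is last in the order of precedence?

Okafor

By parliamentary office: Achebe, Dimitriou, Fontaine, Kowalski, Leclerc and Vasquez (Speaker); then Moreau (Deputy Speaker); then Okonkwo (Leader of the House); then Espinoza and Okafor (Chief Whip).
Achebe, Dimitriou, Fontaine, Kowalski, Leclerc and Vasquez are each a Privy Counsellor, so the next rule applies.
Among Achebe, Dimitriou, Fontaine, Kowalski, Leclerc and Vasquez, alphabetically by surname: Achebe before Dimitriou before Fontaine before Kowalski before Leclerc before Vasquez.
Espinoza and Okafor are each a Privy Counsellor, so the next rule applies.
Among Espinoza and Okafor, alphabetically by surname: Espinoza before Okafor.
Order: Achebe, Dimitriou, Fontaine, Kowalski, Leclerc, Vasquez, Moreau, Okonkwo, Espinoza, Okafor.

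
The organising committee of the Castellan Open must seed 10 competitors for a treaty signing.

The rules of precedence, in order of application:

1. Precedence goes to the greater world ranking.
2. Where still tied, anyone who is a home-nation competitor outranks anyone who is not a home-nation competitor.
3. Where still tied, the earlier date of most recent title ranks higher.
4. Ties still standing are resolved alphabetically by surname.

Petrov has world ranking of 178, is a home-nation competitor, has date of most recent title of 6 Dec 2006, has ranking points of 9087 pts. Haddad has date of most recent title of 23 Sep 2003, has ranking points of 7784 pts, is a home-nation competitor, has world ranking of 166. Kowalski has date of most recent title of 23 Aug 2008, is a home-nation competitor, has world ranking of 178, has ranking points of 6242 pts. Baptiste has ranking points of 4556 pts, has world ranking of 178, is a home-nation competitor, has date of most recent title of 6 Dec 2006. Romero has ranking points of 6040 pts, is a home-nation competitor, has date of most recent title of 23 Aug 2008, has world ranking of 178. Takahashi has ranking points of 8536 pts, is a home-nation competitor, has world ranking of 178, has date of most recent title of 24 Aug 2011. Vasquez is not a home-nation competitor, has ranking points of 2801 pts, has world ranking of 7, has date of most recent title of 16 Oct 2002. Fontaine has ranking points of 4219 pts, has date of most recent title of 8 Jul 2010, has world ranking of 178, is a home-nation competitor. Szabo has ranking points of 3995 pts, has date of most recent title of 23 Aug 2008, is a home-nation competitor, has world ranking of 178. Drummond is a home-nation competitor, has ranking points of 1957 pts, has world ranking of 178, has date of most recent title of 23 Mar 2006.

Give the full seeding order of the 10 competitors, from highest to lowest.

Drummond, Baptiste, Petrov, Kowalski, Romero, Szabo, Fontaine, Takahashi, Haddad, Vasquez

By world ranking (higher first): Drummond, Baptiste, Petrov, Kowalski, Romero, Szabo, Fontaine and Takahashi (each 178); then Haddad (166); then Vasquez (7).
Drummond, Baptiste, Petrov, Kowalski, Romero, Szabo, Fontaine and Takahashi are each a home-nation competitor, so the next rule applies.
Among Drummond, Baptiste, Petrov, Kowalski, Romero, Szabo, Fontaine and Takahashi, by date of most recent title (earlier first): Drummond (23 Mar 2006) before Baptiste and Petrov (6 Dec 2006) before Kowalski, Romero and Szabo (23 Aug 2008) before Fontaine (8 Jul 2010) before Takahashi (24 Aug 2011).
Among Baptiste and Petrov, alphabetically by surname: Baptiste before Petrov.
Among Kowalski, Romero and Szabo, alphabetically by surname: Kowalski before Romero before Szabo.
Full order: Drummond, Baptiste, Petrov, Kowalski, Romero, Szabo, Fontaine, Takahashi, Haddad, Vasquez.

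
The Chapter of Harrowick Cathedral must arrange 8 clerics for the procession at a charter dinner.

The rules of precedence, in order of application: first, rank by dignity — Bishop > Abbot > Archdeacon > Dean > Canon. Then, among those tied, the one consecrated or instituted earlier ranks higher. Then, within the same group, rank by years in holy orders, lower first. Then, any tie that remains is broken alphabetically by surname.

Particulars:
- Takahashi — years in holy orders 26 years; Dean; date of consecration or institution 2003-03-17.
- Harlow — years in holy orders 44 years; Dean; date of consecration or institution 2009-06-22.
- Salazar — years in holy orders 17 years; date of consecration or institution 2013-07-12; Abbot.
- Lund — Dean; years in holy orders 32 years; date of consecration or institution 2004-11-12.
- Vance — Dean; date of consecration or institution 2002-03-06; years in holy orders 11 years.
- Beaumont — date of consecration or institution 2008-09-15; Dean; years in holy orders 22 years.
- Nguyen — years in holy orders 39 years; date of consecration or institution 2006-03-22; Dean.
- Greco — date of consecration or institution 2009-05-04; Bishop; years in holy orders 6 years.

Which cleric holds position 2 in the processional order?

By dignity: Greco (Bishop); then Salazar (Abbot); then Vance, Takahashi, Lund, Nguyen, Beaumont and Harlow (Dean).
Among Vance, Takahashi, Lund, Nguyen, Beaumont and Harlow, by date of consecration or institution (earlier first): Vance (2002-03-06) before Takahashi (2003-03-17) before Lund (2004-11-12) before Nguyen (2006-03-22) before Beaumont (2008-09-15) before Harlow (2009-06-22).
Order: Greco, Salazar, Vance, Takahashi, Lund, Nguyen, Beaumont, Harlow.

Salazar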